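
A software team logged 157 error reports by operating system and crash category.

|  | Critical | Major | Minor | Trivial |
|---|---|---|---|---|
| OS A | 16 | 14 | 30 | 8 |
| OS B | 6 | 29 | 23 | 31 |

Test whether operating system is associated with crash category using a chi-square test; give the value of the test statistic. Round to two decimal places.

Row totals: 68, 89. Column totals: 22, 43, 53, 39. Grand total N = 157.
Expected counts (row total × column total / N):
  OS A, Critical: 68×22/157 = 9.529
  OS A, Major: 68×43/157 = 18.624
  OS A, Minor: 68×53/157 = 22.955
  OS A, Trivial: 68×39/157 = 16.892
  OS B, Critical: 89×22/157 = 12.471
  OS B, Major: 89×43/157 = 24.376
  OS B, Minor: 89×53/157 = 30.045
  OS B, Trivial: 89×39/157 = 22.108
Contributions (O − E)²/E:
  (16 − 9.529)²/9.529 = 4.3944
  (14 − 18.624)²/18.624 = 1.1481
  (30 − 22.955)²/22.955 = 2.1621
  (8 − 16.892)²/16.892 = 4.6808
  (6 − 12.471)²/12.471 = 3.3577
  (29 − 24.376)²/24.376 = 0.8771
  (23 − 30.045)²/30.045 = 1.6519
  (31 − 22.108)²/22.108 = 3.5764
χ² = 4.3944 + 1.1481 + 2.1621 + 4.6808 + 3.3577 + 0.8771 + 1.6519 + 3.5764 = 21.85

21.85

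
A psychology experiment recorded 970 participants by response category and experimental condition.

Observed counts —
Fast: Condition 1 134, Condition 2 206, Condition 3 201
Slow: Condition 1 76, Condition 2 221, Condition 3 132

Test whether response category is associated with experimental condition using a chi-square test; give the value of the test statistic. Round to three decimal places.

18.153

Row totals: 541, 429. Column totals: 210, 427, 333. Grand total N = 970.
Expected counts (row total × column total / N):
  Fast, Condition 1: 541×210/970 = 117.1237
  Fast, Condition 2: 541×427/970 = 238.1515
  Fast, Condition 3: 541×333/970 = 185.7247
  Slow, Condition 1: 429×210/970 = 92.8763
  Slow, Condition 2: 429×427/970 = 188.8485
  Slow, Condition 3: 429×333/970 = 147.2753
Contributions (O − E)²/E:
  (134 − 117.1237)²/117.1237 = 2.4317
  (206 − 238.1515)²/238.1515 = 4.3406
  (201 − 185.7247)²/185.7247 = 1.2563
  (76 − 92.8763)²/92.8763 = 3.0665
  (221 − 188.8485)²/188.8485 = 5.4738
  (132 − 147.2753)²/147.2753 = 1.5843
χ² = 2.4317 + 4.3406 + 1.2563 + 3.0665 + 5.4738 + 1.5843 = 18.153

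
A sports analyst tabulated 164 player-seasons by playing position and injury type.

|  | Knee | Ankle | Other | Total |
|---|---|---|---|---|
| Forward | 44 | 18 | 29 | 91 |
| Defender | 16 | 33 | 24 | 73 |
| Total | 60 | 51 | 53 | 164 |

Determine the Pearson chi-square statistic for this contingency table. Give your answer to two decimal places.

16.17

Grand total N = 164.
Expected counts (row total × column total / N):
  Forward, Knee: 91×60/164 = 33.293
  Forward, Ankle: 91×51/164 = 28.299
  Forward, Other: 91×53/164 = 29.409
  Defender, Knee: 73×60/164 = 26.707
  Defender, Ankle: 73×51/164 = 22.701
  Defender, Other: 73×53/164 = 23.591
Contributions (O − E)²/E:
  (44 − 33.293)²/33.293 = 3.4434
  (18 − 28.299)²/28.299 = 3.7482
  (29 − 29.409)²/29.409 = 0.0057
  (16 − 26.707)²/26.707 = 4.2925
  (33 − 22.701)²/22.701 = 4.6725
  (24 − 23.591)²/23.591 = 0.0071
χ² = 3.4434 + 3.7482 + 0.0057 + 4.2925 + 4.6725 + 0.0071 = 16.17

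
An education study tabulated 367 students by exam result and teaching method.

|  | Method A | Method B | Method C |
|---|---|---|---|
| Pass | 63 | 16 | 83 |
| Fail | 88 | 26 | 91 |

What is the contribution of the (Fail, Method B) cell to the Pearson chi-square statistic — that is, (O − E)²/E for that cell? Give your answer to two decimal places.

0.27

Row total (Fail) = 205; column total (Method B) = 42; N = 367.
Expected count E = 205 × 42 / 367 = 23.4605.
Contribution = (O − E)²/E = (26 − 23.4605)² / 23.4605 = 0.27.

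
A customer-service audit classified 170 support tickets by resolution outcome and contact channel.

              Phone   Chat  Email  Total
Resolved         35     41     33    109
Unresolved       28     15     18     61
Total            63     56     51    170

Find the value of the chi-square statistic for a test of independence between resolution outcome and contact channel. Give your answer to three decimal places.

4.029

Grand total N = 170.
Expected counts (row total × column total / N):
  Resolved, Phone: 109×63/170 = 40.3941
  Resolved, Chat: 109×56/170 = 35.9059
  Resolved, Email: 109×51/170 = 32.7000
  Unresolved, Phone: 61×63/170 = 22.6059
  Unresolved, Chat: 61×56/170 = 20.0941
  Unresolved, Email: 61×51/170 = 18.3000
Contributions (O − E)²/E:
  (35 − 40.3941)²/40.3941 = 0.7203
  (41 − 35.9059)²/35.9059 = 0.7227
  (33 − 32.7000)²/32.7000 = 0.0028
  (28 − 22.6059)²/22.6059 = 1.2871
  (15 − 20.0941)²/20.0941 = 1.2914
  (18 − 18.3000)²/18.3000 = 0.0049
χ² = 0.7203 + 0.7227 + 0.0028 + 1.2871 + 1.2914 + 0.0049 = 4.029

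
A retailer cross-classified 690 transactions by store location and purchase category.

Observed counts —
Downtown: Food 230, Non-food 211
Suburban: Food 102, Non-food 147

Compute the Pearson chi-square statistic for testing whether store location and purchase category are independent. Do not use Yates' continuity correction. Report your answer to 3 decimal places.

7.983

Row totals: 441, 249. Column totals: 332, 358. Grand total N = 690.
Expected counts (row total × column total / N):
  Downtown, Food: 441×332/690 = 212.1913
  Downtown, Non-food: 441×358/690 = 228.8087
  Suburban, Food: 249×332/690 = 119.8087
  Suburban, Non-food: 249×358/690 = 129.1913
Contributions (O − E)²/E:
  (230 − 212.1913)²/212.1913 = 1.4946
  (211 − 228.8087)²/228.8087 = 1.3861
  (102 − 119.8087)²/119.8087 = 2.6471
  (147 − 129.1913)²/129.1913 = 2.4549
χ² = 1.4946 + 1.3861 + 2.6471 + 2.4549 = 7.983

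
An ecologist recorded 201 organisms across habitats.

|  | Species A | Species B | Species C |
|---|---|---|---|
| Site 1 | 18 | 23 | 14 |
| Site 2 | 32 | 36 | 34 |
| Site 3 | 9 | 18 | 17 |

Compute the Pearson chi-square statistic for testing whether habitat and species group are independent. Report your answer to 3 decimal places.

Row totals: 55, 102, 44. Column totals: 59, 77, 65. Grand total N = 201.
Expected counts (row total × column total / N):
  Site 1, Species A: 55×59/201 = 16.1443
  Site 1, Species B: 55×77/201 = 21.0697
  Site 1, Species C: 55×65/201 = 17.7861
  Site 2, Species A: 102×59/201 = 29.9403
  Site 2, Species B: 102×77/201 = 39.0746
  Site 2, Species C: 102×65/201 = 32.9851
  Site 3, Species A: 44×59/201 = 12.9154
  Site 3, Species B: 44×77/201 = 16.8557
  Site 3, Species C: 44×65/201 = 14.2289
Contributions (O − E)²/E:
  (18 − 16.1443)²/16.1443 = 0.2133
  (23 − 21.0697)²/21.0697 = 0.1768
  (14 − 17.7861)²/17.7861 = 0.8059
  (32 − 29.9403)²/29.9403 = 0.1417
  (36 − 39.0746)²/39.0746 = 0.2419
  (34 − 32.9851)²/32.9851 = 0.0312
  (9 − 12.9154)²/12.9154 = 1.1870
  (18 − 16.8557)²/16.8557 = 0.0777
  (17 − 14.2289)²/14.2289 = 0.5397
χ² = 0.2133 + 0.1768 + 0.8059 + 0.1417 + 0.2419 + 0.0312 + 1.1870 + 0.0777 + 0.5397 = 3.415

3.415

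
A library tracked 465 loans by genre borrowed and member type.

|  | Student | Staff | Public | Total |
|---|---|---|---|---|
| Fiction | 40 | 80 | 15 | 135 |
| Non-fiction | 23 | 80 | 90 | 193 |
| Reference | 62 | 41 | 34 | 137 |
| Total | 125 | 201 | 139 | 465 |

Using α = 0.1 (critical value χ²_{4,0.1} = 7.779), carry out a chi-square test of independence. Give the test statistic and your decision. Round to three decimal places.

Grand total N = 465.
Expected counts (row total × column total / N):
  Fiction, Student: 135×125/465 = 36.2903
  Fiction, Staff: 135×201/465 = 58.3548
  Fiction, Public: 135×139/465 = 40.3548
  Non-fiction, Student: 193×125/465 = 51.8817
  Non-fiction, Staff: 193×201/465 = 83.4258
  Non-fiction, Public: 193×139/465 = 57.6925
  Reference, Student: 137×125/465 = 36.8280
  Reference, Staff: 137×201/465 = 59.2194
  Reference, Public: 137×139/465 = 40.9527
Contributions (O − E)²/E:
  (40 − 36.2903)²/36.2903 = 0.3792
  (80 − 58.3548)²/58.3548 = 8.0287
  (15 − 40.3548)²/40.3548 = 15.9303
  (23 − 51.8817)²/51.8817 = 16.0780
  (80 − 83.4258)²/83.4258 = 0.1407
  (90 − 57.6925)²/57.6925 = 18.0920
  (62 − 36.8280)²/36.8280 = 17.2051
  (41 − 59.2194)²/59.2194 = 5.6054
  (34 − 40.9527)²/40.9527 = 1.1804
χ² = 0.3792 + 8.0287 + 15.9303 + 16.0780 + 0.1407 + 18.0920 + 17.2051 + 5.6054 + 1.1804 = 82.640
df = (3−1)(3−1) = 4. Since 82.640 > 7.779, reject the null hypothesis of independence at α = 0.1.

82.640; reject H₀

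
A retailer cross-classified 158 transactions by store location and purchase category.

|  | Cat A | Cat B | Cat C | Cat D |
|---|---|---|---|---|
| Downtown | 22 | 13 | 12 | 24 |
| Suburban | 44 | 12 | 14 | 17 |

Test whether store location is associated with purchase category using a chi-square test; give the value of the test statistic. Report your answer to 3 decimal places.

7.176

Row totals: 71, 87. Column totals: 66, 25, 26, 41. Grand total N = 158.
Expected counts (row total × column total / N):
  Downtown, Cat A: 71×66/158 = 29.65823
  Downtown, Cat B: 71×25/158 = 11.23418
  Downtown, Cat C: 71×26/158 = 11.68354
  Downtown, Cat D: 71×41/158 = 18.42405
  Suburban, Cat A: 87×66/158 = 36.34177
  Suburban, Cat B: 87×25/158 = 13.76582
  Suburban, Cat C: 87×26/158 = 14.31646
  Suburban, Cat D: 87×41/158 = 22.57595
Contributions (O − E)²/E:
  (22 − 29.65823)²/29.65823 = 1.9775
  (13 − 11.23418)²/11.23418 = 0.2776
  (12 − 11.68354)²/11.68354 = 0.0086
  (24 − 18.42405)²/18.42405 = 1.6875
  (44 − 36.34177)²/36.34177 = 1.6138
  (12 − 13.76582)²/13.76582 = 0.2265
  (14 − 14.31646)²/14.31646 = 0.0070
  (17 − 22.57595)²/22.57595 = 1.3772
χ² = 1.9775 + 0.2776 + 0.0086 + 1.6875 + 1.6138 + 0.2265 + 0.0070 + 1.3772 = 7.176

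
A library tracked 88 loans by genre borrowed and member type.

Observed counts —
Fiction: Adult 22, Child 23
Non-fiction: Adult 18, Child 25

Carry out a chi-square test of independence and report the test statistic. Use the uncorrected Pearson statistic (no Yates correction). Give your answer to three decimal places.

Row totals: 45, 43. Column totals: 40, 48. Grand total N = 88.
Expected counts (row total × column total / N):
  Fiction, Adult: 45×40/88 = 20.4545
  Fiction, Child: 45×48/88 = 24.5455
  Non-fiction, Adult: 43×40/88 = 19.5455
  Non-fiction, Child: 43×48/88 = 23.4545
Contributions (O − E)²/E:
  (22 − 20.4545)²/20.4545 = 0.1168
  (23 − 24.5455)²/24.5455 = 0.0973
  (18 − 19.5455)²/19.5455 = 0.1222
  (25 − 23.4545)²/23.4545 = 0.1018
χ² = 0.1168 + 0.0973 + 0.1222 + 0.1018 = 0.438

0.438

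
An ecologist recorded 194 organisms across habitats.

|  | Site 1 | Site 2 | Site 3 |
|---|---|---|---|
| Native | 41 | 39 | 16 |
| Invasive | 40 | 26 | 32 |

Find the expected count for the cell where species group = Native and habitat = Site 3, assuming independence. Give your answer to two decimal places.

23.75

Row total (Native) = 96; column total (Site 3) = 48; grand total N = 194.
Expected count = (row total × column total) / N = 96 × 48 / 194 = 23.75.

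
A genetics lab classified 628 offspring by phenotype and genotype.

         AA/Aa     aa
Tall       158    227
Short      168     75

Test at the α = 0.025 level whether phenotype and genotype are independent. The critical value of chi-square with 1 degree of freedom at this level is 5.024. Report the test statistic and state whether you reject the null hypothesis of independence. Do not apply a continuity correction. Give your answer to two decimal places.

47.11; reject H₀

Row totals: 385, 243. Column totals: 326, 302. Grand total N = 628.
Expected counts (row total × column total / N):
  Tall, AA/Aa: 385×326/628 = 199.857
  Tall, aa: 385×302/628 = 185.143
  Short, AA/Aa: 243×326/628 = 126.143
  Short, aa: 243×302/628 = 116.857
Contributions (O − E)²/E:
  (158 − 199.857)²/199.857 = 8.7663
  (227 − 185.143)²/185.143 = 9.4630
  (168 − 126.143)²/126.143 = 13.8891
  (75 − 116.857)²/116.857 = 14.9928
χ² = 8.7663 + 9.4630 + 13.8891 + 14.9928 = 47.11
df = (2−1)(2−1) = 1. Since 47.11 > 5.024, reject the null hypothesis of independence at α = 0.025.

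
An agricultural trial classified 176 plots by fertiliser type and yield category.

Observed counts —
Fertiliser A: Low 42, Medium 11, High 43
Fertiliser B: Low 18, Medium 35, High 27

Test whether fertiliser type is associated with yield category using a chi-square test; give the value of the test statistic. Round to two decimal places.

24.53

Row totals: 96, 80. Column totals: 60, 46, 70. Grand total N = 176.
Expected counts (row total × column total / N):
  Fertiliser A, Low: 96×60/176 = 32.727
  Fertiliser A, Medium: 96×46/176 = 25.091
  Fertiliser A, High: 96×70/176 = 38.182
  Fertiliser B, Low: 80×60/176 = 27.273
  Fertiliser B, Medium: 80×46/176 = 20.909
  Fertiliser B, High: 80×70/176 = 31.818
Contributions (O − E)²/E:
  (42 − 32.727)²/32.727 = 2.6274
  (11 − 25.091)²/25.091 = 7.9134
  (43 − 38.182)²/38.182 = 0.6080
  (18 − 27.273)²/27.273 = 3.1529
  (35 − 20.909)²/20.909 = 9.4962
  (27 − 31.818)²/31.818 = 0.7296
χ² = 2.6274 + 7.9134 + 0.6080 + 3.1529 + 9.4962 + 0.7296 = 24.53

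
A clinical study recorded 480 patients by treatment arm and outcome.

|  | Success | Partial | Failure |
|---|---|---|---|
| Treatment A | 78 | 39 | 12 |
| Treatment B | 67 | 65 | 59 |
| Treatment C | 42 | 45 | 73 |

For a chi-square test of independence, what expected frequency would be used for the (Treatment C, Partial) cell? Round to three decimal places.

Row total (Treatment C) = 160; column total (Partial) = 149; grand total N = 480.
Expected count = (row total × column total) / N = 160 × 149 / 480 = 49.667.

49.667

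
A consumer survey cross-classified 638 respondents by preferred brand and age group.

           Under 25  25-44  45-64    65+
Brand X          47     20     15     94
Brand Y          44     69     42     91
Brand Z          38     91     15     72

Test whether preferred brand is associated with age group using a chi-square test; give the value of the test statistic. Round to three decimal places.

60.479

Row totals: 176, 246, 216. Column totals: 129, 180, 72, 257. Grand total N = 638.
Expected counts (row total × column total / N):
  Brand X, Under 25: 176×129/638 = 35.586207
  Brand X, 25-44: 176×180/638 = 49.655172
  Brand X, 45-64: 176×72/638 = 19.862069
  Brand X, 65+: 176×257/638 = 70.896552
  Brand Y, Under 25: 246×129/638 = 49.739812
  Brand Y, 25-44: 246×180/638 = 69.404389
  Brand Y, 45-64: 246×72/638 = 27.761755
  Brand Y, 65+: 246×257/638 = 99.094044
  Brand Z, Under 25: 216×129/638 = 43.673981
  Brand Z, 25-44: 216×180/638 = 60.940439
  Brand Z, 45-64: 216×72/638 = 24.376176
  Brand Z, 65+: 216×257/638 = 87.009404
Contributions (O − E)²/E:
  (47 − 35.586207)²/35.586207 = 3.6608
  (20 − 49.655172)²/49.655172 = 17.7107
  (15 − 19.862069)²/19.862069 = 1.1902
  (94 − 70.896552)²/70.896552 = 7.5288
  (44 − 49.739812)²/49.739812 = 0.6624
  (69 − 69.404389)²/69.404389 = 0.0024
  (42 − 27.761755)²/27.761755 = 7.3024
  (91 − 99.094044)²/99.094044 = 0.6611
  (38 − 43.673981)²/43.673981 = 0.7371
  (91 − 60.940439)²/60.940439 = 14.8272
  (15 − 24.376176)²/24.376176 = 3.6065
  (72 − 87.009404)²/87.009404 = 2.5892
χ² = 3.6608 + 17.7107 + 1.1902 + 7.5288 + 0.6624 + 0.0024 + 7.3024 + 0.6611 + 0.7371 + 14.8272 + 3.6065 + 2.5892 = 60.479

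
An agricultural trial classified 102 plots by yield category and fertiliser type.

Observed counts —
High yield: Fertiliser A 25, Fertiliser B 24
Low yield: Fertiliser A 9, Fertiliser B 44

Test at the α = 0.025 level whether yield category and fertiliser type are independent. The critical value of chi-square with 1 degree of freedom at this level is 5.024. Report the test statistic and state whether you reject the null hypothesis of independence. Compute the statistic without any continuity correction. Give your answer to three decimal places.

Row totals: 49, 53. Column totals: 34, 68. Grand total N = 102.
Expected counts (row total × column total / N):
  High yield, Fertiliser A: 49×34/102 = 16.3333
  High yield, Fertiliser B: 49×68/102 = 32.6667
  Low yield, Fertiliser A: 53×34/102 = 17.6667
  Low yield, Fertiliser B: 53×68/102 = 35.3333
Contributions (O − E)²/E:
  (25 − 16.3333)²/16.3333 = 4.5987
  (24 − 32.6667)²/32.6667 = 2.2993
  (9 − 17.6667)²/17.6667 = 4.2516
  (44 − 35.3333)²/35.3333 = 2.1258
χ² = 4.5987 + 2.2993 + 4.2516 + 2.1258 = 13.275
df = (2−1)(2−1) = 1. Since 13.275 > 5.024, reject the null hypothesis of independence at α = 0.025.

13.275; reject H₀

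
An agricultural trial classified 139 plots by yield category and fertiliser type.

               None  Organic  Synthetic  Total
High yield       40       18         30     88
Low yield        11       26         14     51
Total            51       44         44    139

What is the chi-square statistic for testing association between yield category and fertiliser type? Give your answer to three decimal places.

Grand total N = 139.
Expected counts (row total × column total / N):
  High yield, None: 88×51/139 = 32.2878
  High yield, Organic: 88×44/139 = 27.8561
  High yield, Synthetic: 88×44/139 = 27.8561
  Low yield, None: 51×51/139 = 18.7122
  Low yield, Organic: 51×44/139 = 16.1439
  Low yield, Synthetic: 51×44/139 = 16.1439
Contributions (O − E)²/E:
  (40 − 32.2878)²/32.2878 = 1.8421
  (18 − 27.8561)²/27.8561 = 3.4873
  (30 − 27.8561)²/27.8561 = 0.1650
  (11 − 18.7122)²/18.7122 = 3.1786
  (26 − 16.1439)²/16.1439 = 6.0173
  (14 − 16.1439)²/16.1439 = 0.2847
χ² = 1.8421 + 3.4873 + 0.1650 + 3.1786 + 6.0173 + 0.2847 = 14.975

14.975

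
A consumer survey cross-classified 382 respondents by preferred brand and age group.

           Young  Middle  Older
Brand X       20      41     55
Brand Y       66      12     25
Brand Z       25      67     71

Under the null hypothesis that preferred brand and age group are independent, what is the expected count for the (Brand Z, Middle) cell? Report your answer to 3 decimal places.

51.204

Row total (Brand Z) = 163; column total (Middle) = 120; grand total N = 382.
Expected count = (row total × column total) / N = 163 × 120 / 382 = 51.204.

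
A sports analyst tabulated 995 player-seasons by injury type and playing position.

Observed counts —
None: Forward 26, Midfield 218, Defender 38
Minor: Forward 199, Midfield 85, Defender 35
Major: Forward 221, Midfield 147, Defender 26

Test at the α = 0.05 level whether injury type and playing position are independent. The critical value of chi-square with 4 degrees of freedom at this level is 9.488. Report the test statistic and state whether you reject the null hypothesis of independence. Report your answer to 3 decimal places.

215.130; reject H₀

Row totals: 282, 319, 394. Column totals: 446, 450, 99. Grand total N = 995.
Expected counts (row total × column total / N):
  None, Forward: 282×446/995 = 126.4040
  None, Midfield: 282×450/995 = 127.5377
  None, Defender: 282×99/995 = 28.0583
  Minor, Forward: 319×446/995 = 142.9889
  Minor, Midfield: 319×450/995 = 144.2714
  Minor, Defender: 319×99/995 = 31.7397
  Major, Forward: 394×446/995 = 176.6070
  Major, Midfield: 394×450/995 = 178.1910
  Major, Defender: 394×99/995 = 39.2020
Contributions (O − E)²/E:
  (26 − 126.4040)²/126.4040 = 79.7519
  (218 − 127.5377)²/127.5377 = 64.1648
  (38 − 28.0583)²/28.0583 = 3.5226
  (199 − 142.9889)²/142.9889 = 21.9405
  (85 − 144.2714)²/144.2714 = 24.3506
  (35 − 31.7397)²/31.7397 = 0.3349
  (221 − 176.6070)²/176.6070 = 11.1589
  (147 − 178.1910)²/178.1910 = 5.4598
  (26 − 39.2020)²/39.2020 = 4.4460
χ² = 79.7519 + 64.1648 + 3.5226 + 21.9405 + 24.3506 + 0.3349 + 11.1589 + 5.4598 + 4.4460 = 215.130
df = (3−1)(3−1) = 4. Since 215.130 > 9.488, reject the null hypothesis of independence at α = 0.05.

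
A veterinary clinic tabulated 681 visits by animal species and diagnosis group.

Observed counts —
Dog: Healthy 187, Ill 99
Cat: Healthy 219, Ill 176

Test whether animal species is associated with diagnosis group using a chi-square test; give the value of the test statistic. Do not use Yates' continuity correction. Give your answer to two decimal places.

Row totals: 286, 395. Column totals: 406, 275. Grand total N = 681.
Expected counts (row total × column total / N):
  Dog, Healthy: 286×406/681 = 170.508
  Dog, Ill: 286×275/681 = 115.492
  Cat, Healthy: 395×406/681 = 235.492
  Cat, Ill: 395×275/681 = 159.508
Contributions (O − E)²/E:
  (187 − 170.508)²/170.508 = 1.5952
  (99 − 115.492)²/115.492 = 2.3550
  (219 − 235.492)²/235.492 = 1.1550
  (176 − 159.508)²/159.508 = 1.7052
χ² = 1.5952 + 2.3550 + 1.1550 + 1.7052 = 6.81

6.81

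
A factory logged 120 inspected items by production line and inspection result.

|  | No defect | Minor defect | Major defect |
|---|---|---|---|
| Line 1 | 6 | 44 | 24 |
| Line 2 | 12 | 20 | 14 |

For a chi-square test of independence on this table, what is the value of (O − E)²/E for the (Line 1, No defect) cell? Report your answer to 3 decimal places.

Row total (Line 1) = 74; column total (No defect) = 18; N = 120.
Expected count E = 74 × 18 / 120 = 11.1000.
Contribution = (O − E)²/E = (6 − 11.1000)² / 11.1000 = 2.343.

2.343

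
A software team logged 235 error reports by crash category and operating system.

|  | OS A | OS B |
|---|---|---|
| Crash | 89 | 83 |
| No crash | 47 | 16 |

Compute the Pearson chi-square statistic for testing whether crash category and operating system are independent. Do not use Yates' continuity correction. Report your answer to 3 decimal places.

9.883

Row totals: 172, 63. Column totals: 136, 99. Grand total N = 235.
Expected counts (row total × column total / N):
  Crash, OS A: 172×136/235 = 99.5404
  Crash, OS B: 172×99/235 = 72.4596
  No crash, OS A: 63×136/235 = 36.4596
  No crash, OS B: 63×99/235 = 26.5404
Contributions (O − E)²/E:
  (89 − 99.5404)²/99.5404 = 1.1161
  (83 − 72.4596)²/72.4596 = 1.5333
  (47 − 36.4596)²/36.4596 = 3.0472
  (16 − 26.5404)²/26.5404 = 4.1861
χ² = 1.1161 + 1.5333 + 3.0472 + 4.1861 = 9.883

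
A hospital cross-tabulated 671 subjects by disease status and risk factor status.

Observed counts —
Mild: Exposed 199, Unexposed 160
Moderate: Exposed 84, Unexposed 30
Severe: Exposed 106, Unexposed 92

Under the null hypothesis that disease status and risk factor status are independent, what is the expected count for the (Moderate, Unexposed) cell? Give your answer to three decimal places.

47.911

Row total (Moderate) = 114; column total (Unexposed) = 282; grand total N = 671.
Expected count = (row total × column total) / N = 114 × 282 / 671 = 47.911.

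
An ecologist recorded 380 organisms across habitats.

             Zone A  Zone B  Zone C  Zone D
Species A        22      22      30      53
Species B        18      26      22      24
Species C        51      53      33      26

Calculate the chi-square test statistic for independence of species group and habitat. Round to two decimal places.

Row totals: 127, 90, 163. Column totals: 91, 101, 85, 103. Grand total N = 380.
Expected counts (row total × column total / N):
  Species A, Zone A: 127×91/380 = 30.413
  Species A, Zone B: 127×101/380 = 33.755
  Species A, Zone C: 127×85/380 = 28.408
  Species A, Zone D: 127×103/380 = 34.424
  Species B, Zone A: 90×91/380 = 21.553
  Species B, Zone B: 90×101/380 = 23.921
  Species B, Zone C: 90×85/380 = 20.132
  Species B, Zone D: 90×103/380 = 24.395
  Species C, Zone A: 163×91/380 = 39.034
  Species C, Zone B: 163×101/380 = 43.324
  Species C, Zone C: 163×85/380 = 36.461
  Species C, Zone D: 163×103/380 = 44.182
Contributions (O − E)²/E:
  (22 − 30.413)²/30.413 = 2.3272
  (22 − 33.755)²/33.755 = 4.0936
  (30 − 28.408)²/28.408 = 0.0892
  (53 − 34.424)²/34.424 = 10.0240
  (18 − 21.553)²/21.553 = 0.5857
  (26 − 23.921)²/23.921 = 0.1807
  (22 − 20.132)²/20.132 = 0.1733
  (24 − 24.395)²/24.395 = 0.0064
  (51 − 39.034)²/39.034 = 3.6682
  (53 − 43.324)²/43.324 = 2.1610
  (33 − 36.461)²/36.461 = 0.3285
  (26 − 44.182)²/44.182 = 7.4823
χ² = 2.3272 + 4.0936 + 0.0892 + 10.0240 + 0.5857 + 0.1807 + 0.1733 + 0.0064 + 3.6682 + 2.1610 + 0.3285 + 7.4823 = 31.12

31.12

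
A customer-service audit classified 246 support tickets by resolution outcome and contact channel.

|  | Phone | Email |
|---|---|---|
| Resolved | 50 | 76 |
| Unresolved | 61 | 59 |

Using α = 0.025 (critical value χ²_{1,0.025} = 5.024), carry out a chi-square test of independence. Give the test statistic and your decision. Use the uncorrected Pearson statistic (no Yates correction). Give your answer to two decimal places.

Row totals: 126, 120. Column totals: 111, 135. Grand total N = 246.
Expected counts (row total × column total / N):
  Resolved, Phone: 126×111/246 = 56.854
  Resolved, Email: 126×135/246 = 69.146
  Unresolved, Phone: 120×111/246 = 54.146
  Unresolved, Email: 120×135/246 = 65.854
Contributions (O − E)²/E:
  (50 − 56.854)²/56.854 = 0.8263
  (76 − 69.146)²/69.146 = 0.6794
  (61 − 54.146)²/54.146 = 0.8676
  (59 − 65.854)²/65.854 = 0.7134
χ² = 0.8263 + 0.6794 + 0.8676 + 0.7134 = 3.09
df = (2−1)(2−1) = 1. Since 3.09 < 5.024, fail to reject the null hypothesis of independence at α = 0.025.

3.09; fail to reject H₀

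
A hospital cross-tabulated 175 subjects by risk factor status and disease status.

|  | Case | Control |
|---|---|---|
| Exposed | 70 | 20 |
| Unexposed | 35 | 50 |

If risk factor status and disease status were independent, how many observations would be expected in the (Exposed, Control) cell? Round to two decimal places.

36.00

Row total (Exposed) = 90; column total (Control) = 70; grand total N = 175.
Expected count = (row total × column total) / N = 90 × 70 / 175 = 36.00.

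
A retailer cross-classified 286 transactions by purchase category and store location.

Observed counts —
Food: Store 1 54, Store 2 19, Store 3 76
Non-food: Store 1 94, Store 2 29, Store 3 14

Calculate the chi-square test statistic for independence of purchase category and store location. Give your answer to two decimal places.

Row totals: 149, 137. Column totals: 148, 48, 90. Grand total N = 286.
Expected counts (row total × column total / N):
  Food, Store 1: 149×148/286 = 77.10490
  Food, Store 2: 149×48/286 = 25.00699
  Food, Store 3: 149×90/286 = 46.88811
  Non-food, Store 1: 137×148/286 = 70.89510
  Non-food, Store 2: 137×48/286 = 22.99301
  Non-food, Store 3: 137×90/286 = 43.11189
Contributions (O − E)²/E:
  (54 − 77.10490)²/77.10490 = 6.9235
  (19 − 25.00699)²/25.00699 = 1.4430
  (76 − 46.88811)²/46.88811 = 18.0750
  (94 − 70.89510)²/70.89510 = 7.5299
  (29 − 22.99301)²/22.99301 = 1.5693
  (14 − 43.11189)²/43.11189 = 19.6582
χ² = 6.9235 + 1.4430 + 18.0750 + 7.5299 + 1.5693 + 19.6582 = 55.20

55.20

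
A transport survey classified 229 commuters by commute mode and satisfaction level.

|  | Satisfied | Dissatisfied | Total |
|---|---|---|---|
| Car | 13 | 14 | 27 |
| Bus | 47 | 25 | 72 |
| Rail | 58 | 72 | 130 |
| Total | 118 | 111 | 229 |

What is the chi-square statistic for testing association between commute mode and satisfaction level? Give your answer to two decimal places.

8.06

Grand total N = 229.
Expected counts (row total × column total / N):
  Car, Satisfied: 27×118/229 = 13.913
  Car, Dissatisfied: 27×111/229 = 13.087
  Bus, Satisfied: 72×118/229 = 37.100
  Bus, Dissatisfied: 72×111/229 = 34.900
  Rail, Satisfied: 130×118/229 = 66.987
  Rail, Dissatisfied: 130×111/229 = 63.013
Contributions (O − E)²/E:
  (13 − 13.913)²/13.913 = 0.0599
  (14 − 13.087)²/13.087 = 0.0637
  (47 − 37.100)²/37.100 = 2.6418
  (25 − 34.900)²/34.900 = 2.8083
  (58 − 66.987)²/66.987 = 1.2057
  (72 − 63.013)²/63.013 = 1.2817
χ² = 0.0599 + 0.0637 + 2.6418 + 2.8083 + 1.2057 + 1.2817 = 8.06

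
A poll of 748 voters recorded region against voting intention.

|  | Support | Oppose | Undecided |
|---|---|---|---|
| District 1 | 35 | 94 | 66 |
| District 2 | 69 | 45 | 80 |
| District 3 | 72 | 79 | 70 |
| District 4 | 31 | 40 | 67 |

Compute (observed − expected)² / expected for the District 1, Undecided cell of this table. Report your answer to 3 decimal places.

0.820

Row total (District 1) = 195; column total (Undecided) = 283; N = 748.
Expected count E = 195 × 283 / 748 = 73.7767.
Contribution = (O − E)²/E = (66 − 73.7767)² / 73.7767 = 0.820.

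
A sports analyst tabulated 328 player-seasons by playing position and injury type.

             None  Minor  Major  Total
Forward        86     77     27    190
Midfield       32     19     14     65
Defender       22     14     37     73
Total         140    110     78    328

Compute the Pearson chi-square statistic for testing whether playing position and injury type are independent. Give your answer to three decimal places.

40.931

Grand total N = 328.
Expected counts (row total × column total / N):
  Forward, None: 190×140/328 = 81.0976
  Forward, Minor: 190×110/328 = 63.7195
  Forward, Major: 190×78/328 = 45.1829
  Midfield, None: 65×140/328 = 27.7439
  Midfield, Minor: 65×110/328 = 21.7988
  Midfield, Major: 65×78/328 = 15.4573
  Defender, None: 73×140/328 = 31.1585
  Defender, Minor: 73×110/328 = 24.4817
  Defender, Major: 73×78/328 = 17.3598
Contributions (O − E)²/E:
  (86 − 81.0976)²/81.0976 = 0.2964
  (77 − 63.7195)²/63.7195 = 2.7679
  (27 − 45.1829)²/45.1829 = 7.3173
  (32 − 27.7439)²/27.7439 = 0.6529
  (19 − 21.7988)²/21.7988 = 0.3593
  (14 − 15.4573)²/15.4573 = 0.1374
  (22 − 31.1585)²/31.1585 = 2.6920
  (14 − 24.4817)²/24.4817 = 4.4877
  (37 − 17.3598)²/17.3598 = 22.2202
χ² = 0.2964 + 2.7679 + 7.3173 + 0.6529 + 0.3593 + 0.1374 + 2.6920 + 4.4877 + 22.2202 = 40.931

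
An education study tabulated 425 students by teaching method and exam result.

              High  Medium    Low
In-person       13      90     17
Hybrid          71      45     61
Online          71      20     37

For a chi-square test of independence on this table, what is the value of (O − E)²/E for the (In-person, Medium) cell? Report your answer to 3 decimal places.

48.845

Row total (In-person) = 120; column total (Medium) = 155; N = 425.
Expected count E = 120 × 155 / 425 = 43.7647.
Contribution = (O − E)²/E = (90 − 43.7647)² / 43.7647 = 48.845.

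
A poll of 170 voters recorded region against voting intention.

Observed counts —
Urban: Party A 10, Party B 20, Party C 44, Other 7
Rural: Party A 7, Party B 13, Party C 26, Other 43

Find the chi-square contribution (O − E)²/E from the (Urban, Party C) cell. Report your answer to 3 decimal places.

3.399

Row total (Urban) = 81; column total (Party C) = 70; N = 170.
Expected count E = 81 × 70 / 170 = 33.3529.
Contribution = (O − E)²/E = (44 − 33.3529)² / 33.3529 = 3.399.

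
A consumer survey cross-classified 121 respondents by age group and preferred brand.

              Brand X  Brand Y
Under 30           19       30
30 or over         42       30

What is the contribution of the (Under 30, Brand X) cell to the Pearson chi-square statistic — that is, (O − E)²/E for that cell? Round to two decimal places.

1.32

Row total (Under 30) = 49; column total (Brand X) = 61; N = 121.
Expected count E = 49 × 61 / 121 = 24.702.
Contribution = (O − E)²/E = (19 − 24.702)² / 24.702 = 1.32.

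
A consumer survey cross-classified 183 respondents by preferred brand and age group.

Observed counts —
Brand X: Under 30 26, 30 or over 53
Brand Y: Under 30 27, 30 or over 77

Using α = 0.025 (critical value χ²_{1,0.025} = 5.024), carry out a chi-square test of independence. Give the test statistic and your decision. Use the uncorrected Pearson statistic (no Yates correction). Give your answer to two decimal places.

Row totals: 79, 104. Column totals: 53, 130. Grand total N = 183.
Expected counts (row total × column total / N):
  Brand X, Under 30: 79×53/183 = 22.880
  Brand X, 30 or over: 79×130/183 = 56.120
  Brand Y, Under 30: 104×53/183 = 30.120
  Brand Y, 30 or over: 104×130/183 = 73.880
Contributions (O − E)²/E:
  (26 − 22.880)²/22.880 = 0.4255
  (53 − 56.120)²/56.120 = 0.1735
  (27 − 30.120)²/30.120 = 0.3232
  (77 − 73.880)²/73.880 = 0.1318
χ² = 0.4255 + 0.1735 + 0.3232 + 0.1318 = 1.05
df = (2−1)(2−1) = 1. Since 1.05 < 5.024, fail to reject the null hypothesis of independence at α = 0.025.

1.05; fail to reject H₀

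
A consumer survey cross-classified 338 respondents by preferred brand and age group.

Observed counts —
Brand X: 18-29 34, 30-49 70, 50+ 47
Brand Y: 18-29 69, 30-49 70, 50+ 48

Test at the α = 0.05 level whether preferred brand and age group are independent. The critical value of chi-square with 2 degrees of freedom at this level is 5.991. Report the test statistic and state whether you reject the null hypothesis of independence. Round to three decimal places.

8.162; reject H₀

Row totals: 151, 187. Column totals: 103, 140, 95. Grand total N = 338.
Expected counts (row total × column total / N):
  Brand X, 18-29: 151×103/338 = 46.0148
  Brand X, 30-49: 151×140/338 = 62.5444
  Brand X, 50+: 151×95/338 = 42.4408
  Brand Y, 18-29: 187×103/338 = 56.9852
  Brand Y, 30-49: 187×140/338 = 77.4556
  Brand Y, 50+: 187×95/338 = 52.5592
Contributions (O − E)²/E:
  (34 − 46.0148)²/46.0148 = 3.1372
  (70 − 62.5444)²/62.5444 = 0.8887
  (47 − 42.4408)²/42.4408 = 0.4898
  (69 − 56.9852)²/56.9852 = 2.5332
  (70 − 77.4556)²/77.4556 = 0.7176
  (48 − 52.5592)²/52.5592 = 0.3955
χ² = 3.1372 + 0.8887 + 0.4898 + 2.5332 + 0.7176 + 0.3955 = 8.162
df = (2−1)(3−1) = 2. Since 8.162 > 5.991, reject the null hypothesis of independence at α = 0.05.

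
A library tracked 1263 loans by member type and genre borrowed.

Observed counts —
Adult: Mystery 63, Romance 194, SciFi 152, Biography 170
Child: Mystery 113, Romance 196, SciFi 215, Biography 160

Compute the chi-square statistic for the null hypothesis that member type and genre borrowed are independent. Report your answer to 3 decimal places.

16.719

Row totals: 579, 684. Column totals: 176, 390, 367, 330. Grand total N = 1263.
Expected counts (row total × column total / N):
  Adult, Mystery: 579×176/1263 = 80.6841
  Adult, Romance: 579×390/1263 = 178.7886
  Adult, SciFi: 579×367/1263 = 168.2447
  Adult, Biography: 579×330/1263 = 151.2827
  Child, Mystery: 684×176/1263 = 95.3159
  Child, Romance: 684×390/1263 = 211.2114
  Child, SciFi: 684×367/1263 = 198.7553
  Child, Biography: 684×330/1263 = 178.7173
Contributions (O − E)²/E:
  (63 − 80.6841)²/80.6841 = 3.8759
  (194 − 178.7886)²/178.7886 = 1.2942
  (152 − 168.2447)²/168.2447 = 1.5685
  (170 − 151.2827)²/151.2827 = 2.3158
  (113 − 95.3159)²/95.3159 = 3.2810
  (196 − 211.2114)²/211.2114 = 1.0955
  (215 − 198.7553)²/198.7553 = 1.3277
  (160 − 178.7173)²/178.7173 = 1.9603
χ² = 3.8759 + 1.2942 + 1.5685 + 2.3158 + 3.2810 + 1.0955 + 1.3277 + 1.9603 = 16.719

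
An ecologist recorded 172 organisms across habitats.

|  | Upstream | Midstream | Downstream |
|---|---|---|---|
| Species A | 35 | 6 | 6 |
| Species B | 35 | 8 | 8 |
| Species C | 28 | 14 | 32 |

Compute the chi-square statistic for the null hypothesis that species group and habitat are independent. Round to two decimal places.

22.48

Row totals: 47, 51, 74. Column totals: 98, 28, 46. Grand total N = 172.
Expected counts (row total × column total / N):
  Species A, Upstream: 47×98/172 = 26.779
  Species A, Midstream: 47×28/172 = 7.651
  Species A, Downstream: 47×46/172 = 12.570
  Species B, Upstream: 51×98/172 = 29.058
  Species B, Midstream: 51×28/172 = 8.302
  Species B, Downstream: 51×46/172 = 13.640
  Species C, Upstream: 74×98/172 = 42.163
  Species C, Midstream: 74×28/172 = 12.047
  Species C, Downstream: 74×46/172 = 19.791
Contributions (O − E)²/E:
  (35 − 26.779)²/26.779 = 2.5238
  (6 − 7.651)²/7.651 = 0.3563
  (6 − 12.570)²/12.570 = 3.4340
  (35 − 29.058)²/29.058 = 1.2151
  (8 − 8.302)²/8.302 = 0.0110
  (8 − 13.640)²/13.640 = 2.3321
  (28 − 42.163)²/42.163 = 4.7575
  (14 − 12.047)²/12.047 = 0.3166
  (32 − 19.791)²/19.791 = 7.5317
χ² = 2.5238 + 0.3563 + 3.4340 + 1.2151 + 0.0110 + 2.3321 + 4.7575 + 0.3166 + 7.5317 = 22.48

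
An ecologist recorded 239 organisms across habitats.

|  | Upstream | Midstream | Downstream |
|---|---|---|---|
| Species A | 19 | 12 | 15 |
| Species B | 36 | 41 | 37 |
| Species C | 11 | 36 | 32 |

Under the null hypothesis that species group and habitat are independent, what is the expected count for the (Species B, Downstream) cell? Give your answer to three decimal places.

40.067

Row total (Species B) = 114; column total (Downstream) = 84; grand total N = 239.
Expected count = (row total × column total) / N = 114 × 84 / 239 = 40.067.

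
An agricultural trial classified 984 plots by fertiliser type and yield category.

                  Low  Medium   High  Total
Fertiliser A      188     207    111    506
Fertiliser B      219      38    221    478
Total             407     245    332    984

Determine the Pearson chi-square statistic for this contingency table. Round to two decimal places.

Grand total N = 984.
Expected counts (row total × column total / N):
  Fertiliser A, Low: 506×407/984 = 209.291
  Fertiliser A, Medium: 506×245/984 = 125.986
  Fertiliser A, High: 506×332/984 = 170.724
  Fertiliser B, Low: 478×407/984 = 197.709
  Fertiliser B, Medium: 478×245/984 = 119.014
  Fertiliser B, High: 478×332/984 = 161.276
Contributions (O − E)²/E:
  (188 − 209.291)²/209.291 = 2.1659
  (207 − 125.986)²/125.986 = 52.0952
  (111 − 170.724)²/170.724 = 20.8931
  (219 − 197.709)²/197.709 = 2.2928
  (38 − 119.014)²/119.014 = 55.1470
  (221 − 161.276)²/161.276 = 22.1171
χ² = 2.1659 + 52.0952 + 20.8931 + 2.2928 + 55.1470 + 22.1171 = 154.71

154.71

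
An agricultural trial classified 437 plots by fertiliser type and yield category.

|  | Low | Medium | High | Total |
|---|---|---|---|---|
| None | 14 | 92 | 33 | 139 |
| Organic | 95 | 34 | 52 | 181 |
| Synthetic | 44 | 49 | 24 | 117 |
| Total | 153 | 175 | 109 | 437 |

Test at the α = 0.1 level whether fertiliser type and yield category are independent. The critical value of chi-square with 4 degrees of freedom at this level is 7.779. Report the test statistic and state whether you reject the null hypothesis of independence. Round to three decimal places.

86.996; reject H₀

Grand total N = 437.
Expected counts (row total × column total / N):
  None, Low: 139×153/437 = 48.6659
  None, Medium: 139×175/437 = 55.6636
  None, High: 139×109/437 = 34.6705
  Organic, Low: 181×153/437 = 63.3707
  Organic, Medium: 181×175/437 = 72.4828
  Organic, High: 181×109/437 = 45.1465
  Synthetic, Low: 117×153/437 = 40.9634
  Synthetic, Medium: 117×175/437 = 46.8535
  Synthetic, High: 117×109/437 = 29.1831
Contributions (O − E)²/E:
  (14 − 48.6659)²/48.6659 = 24.6934
  (92 − 55.6636)²/55.6636 = 23.7199
  (33 − 34.6705)²/34.6705 = 0.0805
  (95 − 63.3707)²/63.3707 = 15.7867
  (34 − 72.4828)²/72.4828 = 20.4314
  (52 − 45.1465)²/45.1465 = 1.0404
  (44 − 40.9634)²/40.9634 = 0.2251
  (49 − 46.8535)²/46.8535 = 0.0983
  (24 − 29.1831)²/29.1831 = 0.9206
χ² = 24.6934 + 23.7199 + 0.0805 + 15.7867 + 20.4314 + 1.0404 + 0.2251 + 0.0983 + 0.9206 = 86.996
df = (3−1)(3−1) = 4. Since 86.996 > 7.779, reject the null hypothesis of independence at α = 0.1.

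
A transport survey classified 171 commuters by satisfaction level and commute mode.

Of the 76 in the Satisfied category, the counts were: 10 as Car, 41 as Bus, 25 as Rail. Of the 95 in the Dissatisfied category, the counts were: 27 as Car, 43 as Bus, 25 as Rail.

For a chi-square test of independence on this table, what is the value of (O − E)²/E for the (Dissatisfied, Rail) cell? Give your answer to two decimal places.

0.28

Row total (Dissatisfied) = 95; column total (Rail) = 50; N = 171.
Expected count E = 95 × 50 / 171 = 27.778.
Contribution = (O − E)²/E = (25 − 27.778)² / 27.778 = 0.28.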